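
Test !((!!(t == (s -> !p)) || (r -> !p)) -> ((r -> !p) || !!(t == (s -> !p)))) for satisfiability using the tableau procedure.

Unsatisfiable

Initial set: {!((!!(t == (s -> !p)) || (r -> !p)) -> ((r -> !p) || !!(t == (s -> !p))))}.
!((!!(t == (s -> !p)) || (r -> !p)) -> ((r -> !p) || !!(t == (s -> !p)))): α-rule — add (!!(t == (s -> !p)) || (r -> !p)), !((r -> !p) || !!(t == (s -> !p))).
!((r -> !p) || !!(t == (s -> !p))): α-rule — add !(r -> !p), !!!(t == (s -> !p)).
!(r -> !p): α-rule — add r, !!p.
!!!(t == (s -> !p)): drop double negation, giving !(t == (s -> !p)).
(!!(t == (s -> !p)) || (r -> !p)): β-rule — branch into !!(t == (s -> !p))  //  (r -> !p).
  branch 1 (add !!(t == (s -> !p))):
    !!(t == (s -> !p)): drop double negation, giving (t == (s -> !p)).
    !(t == (s -> !p)): β-rule — branch into t, !(s -> !p)  //  !t, (s -> !p).
      branch 1.1 (add t, !(s -> !p)):
        !(s -> !p): α-rule — add s, !!p.
        (t == (s -> !p)): β-rule — branch into t, (s -> !p)  //  !t, !(s -> !p).
          branch 1.1.1 (add t, (s -> !p)):
            (s -> !p): β-rule — branch into !s  //  !p.
              branch 1.1.1.1 (add !s):
                × closes — contains both s and !s.
              branch 1.1.1.2 (add !p):
                × closes — contains both p and !p.
          branch 1.1.2 (add !t, !(s -> !p)):
            × closes — contains both t and !t.
      branch 1.2 (add !t, (s -> !p)):
        (t == (s -> !p)): β-rule — branch into t, (s -> !p)  //  !t, !(s -> !p).
          branch 1.2.1 (add t, (s -> !p)):
            × closes — contains both t and !t.
          branch 1.2.2 (add !t, !(s -> !p)):
            !(s -> !p): α-rule — add s, !!p.
            (s -> !p): β-rule — branch into !s  //  !p.
              branch 1.2.2.1 (add !s):
                × closes — contains both s and !s.
              branch 1.2.2.2 (add !p):
                × closes — contains both p and !p.
  branch 2 (add (r -> !p)):
    !(t == (s -> !p)): β-rule — branch into t, !(s -> !p)  //  !t, (s -> !p).
      branch 2.1 (add t, !(s -> !p)):
        !(s -> !p): α-rule — add s, !!p.
        (r -> !p): β-rule — branch into !r  //  !p.
          branch 2.1.1 (add !r):
            × closes — contains both r and !r.
          branch 2.1.2 (add !p):
            × closes — contains both p and !p.
      branch 2.2 (add !t, (s -> !p)):
        (r -> !p): β-rule — branch into !r  //  !p.
          branch 2.2.1 (add !r):
            × closes — contains both r and !r.
          branch 2.2.2 (add !p):
            × closes — contains both p and !p.
All 10 branches close.
Every branch closed; the formula is unsatisfiable.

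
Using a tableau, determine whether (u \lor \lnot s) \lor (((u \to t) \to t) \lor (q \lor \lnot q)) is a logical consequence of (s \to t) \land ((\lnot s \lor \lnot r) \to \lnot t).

Yes

Initial set: {((s \to t) \land ((\lnot s \lor \lnot r) \to \lnot t)); \lnot ((u \lor \lnot s) \lor (((u \to t) \to t) \lor (q \lor \lnot q)))}.
((s \to t) \land ((\lnot s \lor \lnot r) \to \lnot t)): α-rule — add (s \to t), ((\lnot s \lor \lnot r) \to \lnot t).
\lnot ((u \lor \lnot s) \lor (((u \to t) \to t) \lor (q \lor \lnot q))): α-rule — add \lnot (u \lor \lnot s), \lnot (((u \to t) \to t) \lor (q \lor \lnot q)).
\lnot (u \lor \lnot s): α-rule — add \lnot u, \lnot \lnot s.
\lnot (((u \to t) \to t) \lor (q \lor \lnot q)): α-rule — add \lnot ((u \to t) \to t), \lnot (q \lor \lnot q).
\lnot ((u \to t) \to t): α-rule — add (u \to t), \lnot t.
\lnot (q \lor \lnot q): α-rule — add \lnot q, \lnot \lnot q.
× closes — contains both q and \lnot q.
All 1 branch closes.
Every branch closed, so the premises entail the conclusion.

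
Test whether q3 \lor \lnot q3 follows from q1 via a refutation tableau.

Initial set: {T q1; F (q3 \lor \lnot q3)}.
F (q3 \lor \lnot q3): α-rule — add F q3, F \lnot q3.
× closes — contains both q3 and \lnot q3.
All 1 branch closes.
Every branch closed, so the premises entail the conclusion.

Yes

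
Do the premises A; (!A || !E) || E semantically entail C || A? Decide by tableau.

Yes

Initial set: {A; ((!A || !E) || E); !(C || A)}.
!(C || A): α-rule — add !C, !A.
× closes — contains both A and !A.
All 1 branch closes.
Every branch closed, so the premises entail the conclusion.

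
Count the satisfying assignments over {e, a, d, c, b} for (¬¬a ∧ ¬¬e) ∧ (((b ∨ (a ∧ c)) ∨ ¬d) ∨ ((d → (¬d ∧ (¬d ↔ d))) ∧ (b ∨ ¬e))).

Initial set: {((¬¬a ∧ ¬¬e) ∧ (((b ∨ (a ∧ c)) ∨ ¬d) ∨ ((d → (¬d ∧ (¬d ↔ d))) ∧ (b ∨ ¬e))))}.
((¬¬a ∧ ¬¬e) ∧ (((b ∨ (a ∧ c)) ∨ ¬d) ∨ ((d → (¬d ∧ (¬d ↔ d))) ∧ (b ∨ ¬e)))): α-rule — add (¬¬a ∧ ¬¬e), (((b ∨ (a ∧ c)) ∨ ¬d) ∨ ((d → (¬d ∧ (¬d ↔ d))) ∧ (b ∨ ¬e))).
(¬¬a ∧ ¬¬e): α-rule — add ¬¬a, ¬¬e.
¬¬a: drop double negation, giving a.
¬¬e: drop double negation, giving e.
(((b ∨ (a ∧ c)) ∨ ¬d) ∨ ((d → (¬d ∧ (¬d ↔ d))) ∧ (b ∨ ¬e))): β-rule — branch into ((b ∨ (a ∧ c)) ∨ ¬d)  //  ((d → (¬d ∧ (¬d ↔ d))) ∧ (b ∨ ¬e)).
  branch 1 (add ((b ∨ (a ∧ c)) ∨ ¬d)):
    ((b ∨ (a ∧ c)) ∨ ¬d): β-rule — branch into (b ∨ (a ∧ c))  //  ¬d.
      branch 1.1 (add (b ∨ (a ∧ c))):
        (b ∨ (a ∧ c)): β-rule — branch into b  //  (a ∧ c).
          branch 1.1.1 (add b):
            ○ open, literals {a=T, b=T, e=T}.
          branch 1.1.2 (add (a ∧ c)):
            (a ∧ c): α-rule — add a, c.
            ○ open, literals {a=T, c=T, e=T}.
      branch 1.2 (add ¬d):
        ○ open, literals {a=T, d=F, e=T}.
  branch 2 (add ((d → (¬d ∧ (¬d ↔ d))) ∧ (b ∨ ¬e))):
    ((d → (¬d ∧ (¬d ↔ d))) ∧ (b ∨ ¬e)): α-rule — add (d → (¬d ∧ (¬d ↔ d))), (b ∨ ¬e).
    (d → (¬d ∧ (¬d ↔ d))): β-rule — branch into ¬d  //  (¬d ∧ (¬d ↔ d)).
      branch 2.1 (add ¬d):
        (b ∨ ¬e): β-rule — branch into b  //  ¬e.
          branch 2.1.1 (add b):
            ○ open, literals {a=T, b=T, d=F, e=T}.
          branch 2.1.2 (add ¬e):
            × closes — contains both e and ¬e.
      branch 2.2 (add (¬d ∧ (¬d ↔ d))):
        (¬d ∧ (¬d ↔ d)): α-rule — add ¬d, (¬d ↔ d).
        (b ∨ ¬e): β-rule — branch into b  //  ¬e.
          branch 2.2.1 (add b):
            (¬d ↔ d): β-rule — branch into ¬d, d  //  ¬¬d, ¬d.
              branch 2.2.1.1 (add ¬d, d):
                × closes — contains both d and ¬d.
              branch 2.2.1.2 (add ¬¬d, ¬d):
                × closes — contains both d and ¬d.
          branch 2.2.2 (add ¬e):
            × closes — contains both e and ¬e.
4 branches closed, 4 open.
Each open branch fixes some atoms; the unmentioned ones are free. Counting distinct full assignments: branch {a=T, b=T, e=T} (d, c) contributes 4 new; branch {a=T, c=T, e=T} (d, b) contributes 2 new; branch {a=T, d=F, e=T} (c, b) contributes 1 new; branch {a=T, b=T, d=F, e=T} (c) contributes 0 new. Total: 7.

7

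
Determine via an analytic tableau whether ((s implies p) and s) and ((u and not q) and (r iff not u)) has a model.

Initial set: {(((s implies p) and s) and ((u and not q) and (r iff not u)))}.
(((s implies p) and s) and ((u and not q) and (r iff not u))): α-rule — add ((s implies p) and s), ((u and not q) and (r iff not u)).
((s implies p) and s): α-rule — add (s implies p), s.
((u and not q) and (r iff not u)): α-rule — add (u and not q), (r iff not u).
(u and not q): α-rule — add u, not q.
(s implies p): β-rule — branch into not s  //  p.
  branch 1 (add not s):
    × closes — contains both s and not s.
  branch 2 (add p):
    (r iff not u): β-rule — branch into r, not u  //  not r, not not u.
      branch 2.1 (add r, not u):
        × closes — contains both u and not u.
      branch 2.2 (add not r, not not u):
        ○ open, literals {p=true, q=false, r=false, s=true, u=true}.
2 branches closed, 1 open.
An open branch gives a satisfying assignment: p=true, q=false, r=false, s=true, u=true.

Satisfiable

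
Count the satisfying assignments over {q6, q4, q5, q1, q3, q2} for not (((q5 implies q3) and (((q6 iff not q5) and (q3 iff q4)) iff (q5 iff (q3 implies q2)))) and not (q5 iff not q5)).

Initial set: {not (((q5 implies q3) and (((q6 iff not q5) and (q3 iff q4)) iff (q5 iff (q3 implies q2)))) and not (q5 iff not q5))}.
not (((q5 implies q3) and (((q6 iff not q5) and (q3 iff q4)) iff (q5 iff (q3 implies q2)))) and not (q5 iff not q5)): β-rule — branch into not ((q5 implies q3) and (((q6 iff not q5) and (q3 iff q4)) iff (q5 iff (q3 implies q2))))  //  not not (q5 iff not q5).
  branch 1 (add not ((q5 implies q3) and (((q6 iff not q5) and (q3 iff q4)) iff (q5 iff (q3 implies q2))))):
    not ((q5 implies q3) and (((q6 iff not q5) and (q3 iff q4)) iff (q5 iff (q3 implies q2)))): β-rule — branch into not (q5 implies q3)  //  not (((q6 iff not q5) and (q3 iff q4)) iff (q5 iff (q3 implies q2))).
      branch 1.1 (add not (q5 implies q3)):
        not (q5 implies q3): α-rule — add q5, not q3.
        ○ open, literals {q3=F, q5=T}.
      branch 1.2 (add not (((q6 iff not q5) and (q3 iff q4)) iff (q5 iff (q3 implies q2)))):
        not (((q6 iff not q5) and (q3 iff q4)) iff (q5 iff (q3 implies q2))): β-rule — branch into ((q6 iff not q5) and (q3 iff q4)), not (q5 iff (q3 implies q2))  //  not ((q6 iff not q5) and (q3 iff q4)), (q5 iff (q3 implies q2)).
          branch 1.2.1 (add ((q6 iff not q5) and (q3 iff q4)), not (q5 iff (q3 implies q2))):
            ((q6 iff not q5) and (q3 iff q4)): α-rule — add (q6 iff not q5), (q3 iff q4).
            not (q5 iff (q3 implies q2)): β-rule — branch into q5, not (q3 implies q2)  //  not q5, (q3 implies q2).
              branch 1.2.1.1 (add q5, not (q3 implies q2)):
                not (q3 implies q2): α-rule — add q3, not q2.
                (q6 iff not q5): β-rule — branch into q6, not q5  //  not q6, not not q5.
                  branch 1.2.1.1.1 (add q6, not q5):
                    × closes — contains both q5 and not q5.
                  branch 1.2.1.1.2 (add not q6, not not q5):
                    (q3 iff q4): β-rule — branch into q3, q4  //  not q3, not q4.
                      branch 1.2.1.1.2.1 (add q3, q4):
                        ○ open, literals {q2=F, q3=T, q4=T, q5=T, q6=F}.
                      branch 1.2.1.1.2.2 (add not q3, not q4):
                        × closes — contains both q3 and not q3.
              branch 1.2.1.2 (add not q5, (q3 implies q2)):
                (q6 iff not q5): β-rule — branch into q6, not q5  //  not q6, not not q5.
                  branch 1.2.1.2.1 (add q6, not q5):
                    (q3 iff q4): β-rule — branch into q3, q4  //  not q3, not q4.
                      branch 1.2.1.2.1.1 (add q3, q4):
                        (q3 implies q2): β-rule — branch into not q3  //  q2.
                          branch 1.2.1.2.1.1.1 (add not q3):
                            × closes — contains both q3 and not q3.
                          branch 1.2.1.2.1.1.2 (add q2):
                            ○ open, literals {q2=T, q3=T, q4=T, q5=F, q6=T}.
                      branch 1.2.1.2.1.2 (add not q3, not q4):
                        (q3 implies q2): β-rule — branch into not q3  //  q2.
                          branch 1.2.1.2.1.2.1 (add not q3):
                            ○ open, literals {q3=F, q4=F, q5=F, q6=T}.
                          branch 1.2.1.2.1.2.2 (add q2):
                            ○ open, literals {q2=T, q3=F, q4=F, q5=F, q6=T}.
                  branch 1.2.1.2.2 (add not q6, not not q5):
                    × closes — contains both q5 and not q5.
          branch 1.2.2 (add not ((q6 iff not q5) and (q3 iff q4)), (q5 iff (q3 implies q2))):
            not ((q6 iff not q5) and (q3 iff q4)): β-rule — branch into not (q6 iff not q5)  //  not (q3 iff q4).
              branch 1.2.2.1 (add not (q6 iff not q5)):
                (q5 iff (q3 implies q2)): β-rule — branch into q5, (q3 implies q2)  //  not q5, not (q3 implies q2).
                  branch 1.2.2.1.1 (add q5, (q3 implies q2)):
                    not (q6 iff not q5): β-rule — branch into q6, not not q5  //  not q6, not q5.
                      branch 1.2.2.1.1.1 (add q6, not not q5):
                        (q3 implies q2): β-rule — branch into not q3  //  q2.
                          branch 1.2.2.1.1.1.1 (add not q3):
                            ○ open, literals {q3=F, q5=T, q6=T}.
                          branch 1.2.2.1.1.1.2 (add q2):
                            ○ open, literals {q2=T, q5=T, q6=T}.
                      branch 1.2.2.1.1.2 (add not q6, not q5):
                        × closes — contains both q5 and not q5.
                  branch 1.2.2.1.2 (add not q5, not (q3 implies q2)):
                    not (q3 implies q2): α-rule — add q3, not q2.
                    not (q6 iff not q5): β-rule — branch into q6, not not q5  //  not q6, not q5.
                      branch 1.2.2.1.2.1 (add q6, not not q5):
                        × closes — contains both q5 and not q5.
                      branch 1.2.2.1.2.2 (add not q6, not q5):
                        ○ open, literals {q2=F, q3=T, q5=F, q6=F}.
              branch 1.2.2.2 (add not (q3 iff q4)):
                (q5 iff (q3 implies q2)): β-rule — branch into q5, (q3 implies q2)  //  not q5, not (q3 implies q2).
                  branch 1.2.2.2.1 (add q5, (q3 implies q2)):
                    not (q3 iff q4): β-rule — branch into q3, not q4  //  not q3, q4.
                      branch 1.2.2.2.1.1 (add q3, not q4):
                        (q3 implies q2): β-rule — branch into not q3  //  q2.
                          branch 1.2.2.2.1.1.1 (add not q3):
                            × closes — contains both q3 and not q3.
                          branch 1.2.2.2.1.1.2 (add q2):
                            ○ open, literals {q2=T, q3=T, q4=F, q5=T}.
                      branch 1.2.2.2.1.2 (add not q3, q4):
                        (q3 implies q2): β-rule — branch into not q3  //  q2.
                          branch 1.2.2.2.1.2.1 (add not q3):
                            ○ open, literals {q3=F, q4=T, q5=T}.
                          branch 1.2.2.2.1.2.2 (add q2):
                            ○ open, literals {q2=T, q3=F, q4=T, q5=T}.
                  branch 1.2.2.2.2 (add not q5, not (q3 implies q2)):
                    not (q3 implies q2): α-rule — add q3, not q2.
                    not (q3 iff q4): β-rule — branch into q3, not q4  //  not q3, q4.
                      branch 1.2.2.2.2.1 (add q3, not q4):
                        ○ open, literals {q2=F, q3=T, q4=F, q5=F}.
                      branch 1.2.2.2.2.2 (add not q3, q4):
                        × closes — contains both q3 and not q3.
  branch 2 (add not not (q5 iff not q5)):
    not not (q5 iff not q5): β-rule — branch into q5, not q5  //  not q5, not not q5.
      branch 2.1 (add q5, not q5):
        × closes — contains both q5 and not q5.
      branch 2.2 (add not q5, not not q5):
        × closes — contains both q5 and not q5.
10 branches closed, 12 open.
Each open branch fixes some atoms; the unmentioned ones are free. Counting distinct full assignments: branch {q3=F, q5=T} (q6, q4, q1, q2) contributes 16 new; branch {q2=F, q3=T, q4=T, q5=T, q6=F} (q1) contributes 2 new; branch {q2=T, q3=T, q4=T, q5=F, q6=T} (q1) contributes 2 new; branch {q3=F, q4=F, q5=F, q6=T} (q1, q2) contributes 4 new; branch {q2=T, q3=F, q4=F, q5=F, q6=T} (q1) contributes 0 new; branch {q3=F, q5=T, q6=T} (q4, q1, q2) contributes 0 new; branch {q2=T, q5=T, q6=T} (q4, q1, q3) contributes 4 new; branch {q2=F, q3=T, q5=F, q6=F} (q4, q1) contributes 4 new; branch {q2=T, q3=T, q4=F, q5=T} (q6, q1) contributes 2 new; branch {q3=F, q4=T, q5=T} (q6, q1, q2) contributes 0 new; branch {q2=T, q3=F, q4=T, q5=T} (q6, q1) contributes 0 new; branch {q2=F, q3=T, q4=F, q5=F} (q6, q1) contributes 2 new. Total: 36.

36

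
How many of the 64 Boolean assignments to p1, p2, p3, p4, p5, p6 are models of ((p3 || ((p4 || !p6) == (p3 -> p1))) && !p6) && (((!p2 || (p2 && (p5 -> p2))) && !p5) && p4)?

8

Initial set: {(((p3 || ((p4 || !p6) == (p3 -> p1))) && !p6) && (((!p2 || (p2 && (p5 -> p2))) && !p5) && p4))}.
(((p3 || ((p4 || !p6) == (p3 -> p1))) && !p6) && (((!p2 || (p2 && (p5 -> p2))) && !p5) && p4)): α-rule — add ((p3 || ((p4 || !p6) == (p3 -> p1))) && !p6), (((!p2 || (p2 && (p5 -> p2))) && !p5) && p4).
((p3 || ((p4 || !p6) == (p3 -> p1))) && !p6): α-rule — add (p3 || ((p4 || !p6) == (p3 -> p1))), !p6.
(((!p2 || (p2 && (p5 -> p2))) && !p5) && p4): α-rule — add ((!p2 || (p2 && (p5 -> p2))) && !p5), p4.
((!p2 || (p2 && (p5 -> p2))) && !p5): α-rule — add (!p2 || (p2 && (p5 -> p2))), !p5.
(p3 || ((p4 || !p6) == (p3 -> p1))): β-rule — branch into p3  //  ((p4 || !p6) == (p3 -> p1)).
  branch 1 (add p3):
    (!p2 || (p2 && (p5 -> p2))): β-rule — branch into !p2  //  (p2 && (p5 -> p2)).
      branch 1.1 (add !p2):
        ○ open, literals {p2=F, p3=T, p4=T, p5=F, p6=F}.
      branch 1.2 (add (p2 && (p5 -> p2))):
        (p2 && (p5 -> p2)): α-rule — add p2, (p5 -> p2).
        (p5 -> p2): β-rule — branch into !p5  //  p2.
          branch 1.2.1 (add !p5):
            ○ open, literals {p2=T, p3=T, p4=T, p5=F, p6=F}.
          branch 1.2.2 (add p2):
            ○ open, literals {p2=T, p3=T, p4=T, p5=F, p6=F}.
  branch 2 (add ((p4 || !p6) == (p3 -> p1))):
    (!p2 || (p2 && (p5 -> p2))): β-rule — branch into !p2  //  (p2 && (p5 -> p2)).
      branch 2.1 (add !p2):
        ((p4 || !p6) == (p3 -> p1)): β-rule — branch into (p4 || !p6), (p3 -> p1)  //  !(p4 || !p6), !(p3 -> p1).
          branch 2.1.1 (add (p4 || !p6), (p3 -> p1)):
            (p4 || !p6): β-rule — branch into p4  //  !p6.
              branch 2.1.1.1 (add p4):
                (p3 -> p1): β-rule — branch into !p3  //  p1.
                  branch 2.1.1.1.1 (add !p3):
                    ○ open, literals {p2=F, p3=F, p4=T, p5=F, p6=F}.
                  branch 2.1.1.1.2 (add p1):
                    ○ open, literals {p1=T, p2=F, p4=T, p5=F, p6=F}.
              branch 2.1.1.2 (add !p6):
                (p3 -> p1): β-rule — branch into !p3  //  p1.
                  branch 2.1.1.2.1 (add !p3):
                    ○ open, literals {p2=F, p3=F, p4=T, p5=F, p6=F}.
                  branch 2.1.1.2.2 (add p1):
                    ○ open, literals {p1=T, p2=F, p4=T, p5=F, p6=F}.
          branch 2.1.2 (add !(p4 || !p6), !(p3 -> p1)):
            !(p4 || !p6): α-rule — add !p4, !!p6.
            × closes — contains both p4 and !p4.
      branch 2.2 (add (p2 && (p5 -> p2))):
        (p2 && (p5 -> p2)): α-rule — add p2, (p5 -> p2).
        ((p4 || !p6) == (p3 -> p1)): β-rule — branch into (p4 || !p6), (p3 -> p1)  //  !(p4 || !p6), !(p3 -> p1).
          branch 2.2.1 (add (p4 || !p6), (p3 -> p1)):
            (p5 -> p2): β-rule — branch into !p5  //  p2.
              branch 2.2.1.1 (add !p5):
                (p4 || !p6): β-rule — branch into p4  //  !p6.
                  branch 2.2.1.1.1 (add p4):
                    (p3 -> p1): β-rule — branch into !p3  //  p1.
                      branch 2.2.1.1.1.1 (add !p3):
                        ○ open, literals {p2=T, p3=F, p4=T, p5=F, p6=F}.
                      branch 2.2.1.1.1.2 (add p1):
                        ○ open, literals {p1=T, p2=T, p4=T, p5=F, p6=F}.
                  branch 2.2.1.1.2 (add !p6):
                    (p3 -> p1): β-rule — branch into !p3  //  p1.
                      branch 2.2.1.1.2.1 (add !p3):
                        ○ open, literals {p2=T, p3=F, p4=T, p5=F, p6=F}.
                      branch 2.2.1.1.2.2 (add p1):
                        ○ open, literals {p1=T, p2=T, p4=T, p5=F, p6=F}.
              branch 2.2.1.2 (add p2):
                (p4 || !p6): β-rule — branch into p4  //  !p6.
                  branch 2.2.1.2.1 (add p4):
                    (p3 -> p1): β-rule — branch into !p3  //  p1.
                      branch 2.2.1.2.1.1 (add !p3):
                        ○ open, literals {p2=T, p3=F, p4=T, p5=F, p6=F}.
                      branch 2.2.1.2.1.2 (add p1):
                        ○ open, literals {p1=T, p2=T, p4=T, p5=F, p6=F}.
                  branch 2.2.1.2.2 (add !p6):
                    (p3 -> p1): β-rule — branch into !p3  //  p1.
                      branch 2.2.1.2.2.1 (add !p3):
                        ○ open, literals {p2=T, p3=F, p4=T, p5=F, p6=F}.
                      branch 2.2.1.2.2.2 (add p1):
                        ○ open, literals {p1=T, p2=T, p4=T, p5=F, p6=F}.
          branch 2.2.2 (add !(p4 || !p6), !(p3 -> p1)):
            !(p4 || !p6): α-rule — add !p4, !!p6.
            × closes — contains both p4 and !p4.
2 branches closed, 15 open.
Each open branch fixes some atoms; the unmentioned ones are free. Counting distinct full assignments: branch {p2=F, p3=T, p4=T, p5=F, p6=F} (p1) contributes 2 new; branch {p2=T, p3=T, p4=T, p5=F, p6=F} (p1) contributes 2 new; branch {p2=T, p3=T, p4=T, p5=F, p6=F} (p1) contributes 0 new; branch {p2=F, p3=F, p4=T, p5=F, p6=F} (p1) contributes 2 new; branch {p1=T, p2=F, p4=T, p5=F, p6=F} (p3) contributes 0 new; branch {p2=F, p3=F, p4=T, p5=F, p6=F} (p1) contributes 0 new; branch {p1=T, p2=F, p4=T, p5=F, p6=F} (p3) contributes 0 new; branch {p2=T, p3=F, p4=T, p5=F, p6=F} (p1) contributes 2 new; branch {p1=T, p2=T, p4=T, p5=F, p6=F} (p3) contributes 0 new; branch {p2=T, p3=F, p4=T, p5=F, p6=F} (p1) contributes 0 new; branch {p1=T, p2=T, p4=T, p5=F, p6=F} (p3) contributes 0 new; branch {p2=T, p3=F, p4=T, p5=F, p6=F} (p1) contributes 0 new; branch {p1=T, p2=T, p4=T, p5=F, p6=F} (p3) contributes 0 new; branch {p2=T, p3=F, p4=T, p5=F, p6=F} (p1) contributes 0 new; branch {p1=T, p2=T, p4=T, p5=F, p6=F} (p3) contributes 0 new. Total: 8.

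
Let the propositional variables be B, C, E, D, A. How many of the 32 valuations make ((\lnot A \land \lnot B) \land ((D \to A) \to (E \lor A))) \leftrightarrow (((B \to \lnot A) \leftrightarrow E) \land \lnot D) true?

Initial set: {(((\lnot A \land \lnot B) \land ((D \to A) \to (E \lor A))) \leftrightarrow (((B \to \lnot A) \leftrightarrow E) \land \lnot D))}.
(((\lnot A \land \lnot B) \land ((D \to A) \to (E \lor A))) \leftrightarrow (((B \to \lnot A) \leftrightarrow E) \land \lnot D)): β-rule — branch into ((\lnot A \land \lnot B) \land ((D \to A) \to (E \lor A))), (((B \to \lnot A) \leftrightarrow E) \land \lnot D)  //  \lnot ((\lnot A \land \lnot B) \land ((D \to A) \to (E \lor A))), \lnot (((B \to \lnot A) \leftrightarrow E) \land \lnot D).
  branch 1 (add ((\lnot A \land \lnot B) \land ((D \to A) \to (E \lor A))), (((B \to \lnot A) \leftrightarrow E) \land \lnot D)):
    ((\lnot A \land \lnot B) \land ((D \to A) \to (E \lor A))): α-rule — add (\lnot A \land \lnot B), ((D \to A) \to (E \lor A)).
    (((B \to \lnot A) \leftrightarrow E) \land \lnot D): α-rule — add ((B \to \lnot A) \leftrightarrow E), \lnot D.
    (\lnot A \land \lnot B): α-rule — add \lnot A, \lnot B.
    ((D \to A) \to (E \lor A)): β-rule — branch into \lnot (D \to A)  //  (E \lor A).
      branch 1.1 (add \lnot (D \to A)):
        \lnot (D \to A): α-rule — add D, \lnot A.
        × closes — contains both D and \lnot D.
      branch 1.2 (add (E \lor A)):
        ((B \to \lnot A) \leftrightarrow E): β-rule — branch into (B \to \lnot A), E  //  \lnot (B \to \lnot A), \lnot E.
          branch 1.2.1 (add (B \to \lnot A), E):
            (E \lor A): β-rule — branch into E  //  A.
              branch 1.2.1.1 (add E):
                (B \to \lnot A): β-rule — branch into \lnot B  //  \lnot A.
                  branch 1.2.1.1.1 (add \lnot B):
                    ○ open, literals {A=false, B=false, D=false, E=true}.
                  branch 1.2.1.1.2 (add \lnot A):
                    ○ open, literals {A=false, B=false, D=false, E=true}.
              branch 1.2.1.2 (add A):
                × closes — contains both A and \lnot A.
          branch 1.2.2 (add \lnot (B \to \lnot A), \lnot E):
            \lnot (B \to \lnot A): α-rule — add B, \lnot \lnot A.
            × closes — contains both B and \lnot B.
  branch 2 (add \lnot ((\lnot A \land \lnot B) \land ((D \to A) \to (E \lor A))), \lnot (((B \to \lnot A) \leftrightarrow E) \land \lnot D)):
    \lnot ((\lnot A \land \lnot B) \land ((D \to A) \to (E \lor A))): β-rule — branch into \lnot (\lnot A \land \lnot B)  //  \lnot ((D \to A) \to (E \lor A)).
      branch 2.1 (add \lnot (\lnot A \land \lnot B)):
        \lnot (((B \to \lnot A) \leftrightarrow E) \land \lnot D): β-rule — branch into \lnot ((B \to \lnot A) \leftrightarrow E)  //  \lnot \lnot D.
          branch 2.1.1 (add \lnot ((B \to \lnot A) \leftrightarrow E)):
            \lnot (\lnot A \land \lnot B): β-rule — branch into \lnot \lnot A  //  \lnot \lnot B.
              branch 2.1.1.1 (add \lnot \lnot A):
                \lnot ((B \to \lnot A) \leftrightarrow E): β-rule — branch into (B \to \lnot A), \lnot E  //  \lnot (B \to \lnot A), E.
                  branch 2.1.1.1.1 (add (B \to \lnot A), \lnot E):
                    (B \to \lnot A): β-rule — branch into \lnot B  //  \lnot A.
                      branch 2.1.1.1.1.1 (add \lnot B):
                        ○ open, literals {A=true, B=false, E=false}.
                      branch 2.1.1.1.1.2 (add \lnot A):
                        × closes — contains both A and \lnot A.
                  branch 2.1.1.1.2 (add \lnot (B \to \lnot A), E):
                    \lnot (B \to \lnot A): α-rule — add B, \lnot \lnot A.
                    ○ open, literals {A=true, B=true, E=true}.
              branch 2.1.1.2 (add \lnot \lnot B):
                \lnot ((B \to \lnot A) \leftrightarrow E): β-rule — branch into (B \to \lnot A), \lnot E  //  \lnot (B \to \lnot A), E.
                  branch 2.1.1.2.1 (add (B \to \lnot A), \lnot E):
                    (B \to \lnot A): β-rule — branch into \lnot B  //  \lnot A.
                      branch 2.1.1.2.1.1 (add \lnot B):
                        × closes — contains both B and \lnot B.
                      branch 2.1.1.2.1.2 (add \lnot A):
                        ○ open, literals {A=false, B=true, E=false}.
                  branch 2.1.1.2.2 (add \lnot (B \to \lnot A), E):
                    \lnot (B \to \lnot A): α-rule — add B, \lnot \lnot A.
                    ○ open, literals {A=true, B=true, E=true}.
          branch 2.1.2 (add \lnot \lnot D):
            \lnot (\lnot A \land \lnot B): β-rule — branch into \lnot \lnot A  //  \lnot \lnot B.
              branch 2.1.2.1 (add \lnot \lnot A):
                ○ open, literals {A=true, D=true}.
              branch 2.1.2.2 (add \lnot \lnot B):
                ○ open, literals {B=true, D=true}.
      branch 2.2 (add \lnot ((D \to A) \to (E \lor A))):
        \lnot ((D \to A) \to (E \lor A)): α-rule — add (D \to A), \lnot (E \lor A).
        \lnot (E \lor A): α-rule — add \lnot E, \lnot A.
        \lnot (((B \to \lnot A) \leftrightarrow E) \land \lnot D): β-rule — branch into \lnot ((B \to \lnot A) \leftrightarrow E)  //  \lnot \lnot D.
          branch 2.2.1 (add \lnot ((B \to \lnot A) \leftrightarrow E)):
            (D \to A): β-rule — branch into \lnot D  //  A.
              branch 2.2.1.1 (add \lnot D):
                \lnot ((B \to \lnot A) \leftrightarrow E): β-rule — branch into (B \to \lnot A), \lnot E  //  \lnot (B \to \lnot A), E.
                  branch 2.2.1.1.1 (add (B \to \lnot A), \lnot E):
                    (B \to \lnot A): β-rule — branch into \lnot B  //  \lnot A.
                      branch 2.2.1.1.1.1 (add \lnot B):
                        ○ open, literals {A=false, B=false, D=false, E=false}.
                      branch 2.2.1.1.1.2 (add \lnot A):
                        ○ open, literals {A=false, D=false, E=false}.
                  branch 2.2.1.1.2 (add \lnot (B \to \lnot A), E):
                    × closes — contains both E and \lnot E.
              branch 2.2.1.2 (add A):
                × closes — contains both A and \lnot A.
          branch 2.2.2 (add \lnot \lnot D):
            (D \to A): β-rule — branch into \lnot D  //  A.
              branch 2.2.2.1 (add \lnot D):
                × closes — contains both D and \lnot D.
              branch 2.2.2.2 (add A):
                × closes — contains both A and \lnot A.
9 branches closed, 10 open.
Each open branch fixes some atoms; the unmentioned ones are free. Counting distinct full assignments: branch {A=false, B=false, D=false, E=true} (C) contributes 2 new; branch {A=false, B=false, D=false, E=true} (C) contributes 0 new; branch {A=true, B=false, E=false} (C, D) contributes 4 new; branch {A=true, B=true, E=true} (C, D) contributes 4 new; branch {A=false, B=true, E=false} (C, D) contributes 4 new; branch {A=true, B=true, E=true} (C, D) contributes 0 new; branch {A=true, D=true} (B, C, E) contributes 4 new; branch {B=true, D=true} (C, E, A) contributes 2 new; branch {A=false, B=false, D=false, E=false} (C) contributes 2 new; branch {A=false, D=false, E=false} (B, C) contributes 0 new. Total: 22.

22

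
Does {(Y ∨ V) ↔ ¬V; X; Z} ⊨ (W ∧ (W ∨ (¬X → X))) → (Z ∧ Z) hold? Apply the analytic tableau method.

Yes

Initial set: {((Y ∨ V) ↔ ¬V); X; Z; ¬((W ∧ (W ∨ (¬X → X))) → (Z ∧ Z))}.
¬((W ∧ (W ∨ (¬X → X))) → (Z ∧ Z)): α-rule — add (W ∧ (W ∨ (¬X → X))), ¬(Z ∧ Z).
(W ∧ (W ∨ (¬X → X))): α-rule — add W, (W ∨ (¬X → X)).
((Y ∨ V) ↔ ¬V): β-rule — branch into (Y ∨ V), ¬V  //  ¬(Y ∨ V), ¬¬V.
  branch 1 (add (Y ∨ V), ¬V):
    ¬(Z ∧ Z): β-rule — branch into ¬Z  //  ¬Z.
      branch 1.1 (add ¬Z):
        × closes — contains both Z and ¬Z.
      branch 1.2 (add ¬Z):
        × closes — contains both Z and ¬Z.
  branch 2 (add ¬(Y ∨ V), ¬¬V):
    ¬(Y ∨ V): α-rule — add ¬Y, ¬V.
    × closes — contains both V and ¬V.
All 3 branches close.
Every branch closed, so the premises entail the conclusion.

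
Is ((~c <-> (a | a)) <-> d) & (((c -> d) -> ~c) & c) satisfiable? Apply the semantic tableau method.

Initial set: {(((~c <-> (a | a)) <-> d) & (((c -> d) -> ~c) & c))}.
(((~c <-> (a | a)) <-> d) & (((c -> d) -> ~c) & c)): α-rule — add ((~c <-> (a | a)) <-> d), (((c -> d) -> ~c) & c).
(((c -> d) -> ~c) & c): α-rule — add ((c -> d) -> ~c), c.
((~c <-> (a | a)) <-> d): β-rule — branch into (~c <-> (a | a)), d  //  ~(~c <-> (a | a)), ~d.
  branch 1 (add (~c <-> (a | a)), d):
    ((c -> d) -> ~c): β-rule — branch into ~(c -> d)  //  ~c.
      branch 1.1 (add ~(c -> d)):
        ~(c -> d): α-rule — add c, ~d.
        × closes — contains both d and ~d.
      branch 1.2 (add ~c):
        × closes — contains both c and ~c.
  branch 2 (add ~(~c <-> (a | a)), ~d):
    ((c -> d) -> ~c): β-rule — branch into ~(c -> d)  //  ~c.
      branch 2.1 (add ~(c -> d)):
        ~(c -> d): α-rule — add c, ~d.
        ~(~c <-> (a | a)): β-rule — branch into ~c, ~(a | a)  //  ~~c, (a | a).
          branch 2.1.1 (add ~c, ~(a | a)):
            × closes — contains both c and ~c.
          branch 2.1.2 (add ~~c, (a | a)):
            (a | a): β-rule — branch into a  //  a.
              branch 2.1.2.1 (add a):
                ○ open, literals {a=1, c=1, d=0}.
              branch 2.1.2.2 (add a):
                ○ open, literals {a=1, c=1, d=0}.
      branch 2.2 (add ~c):
        × closes — contains both c and ~c.
4 branches closed, 2 open.
An open branch gives a satisfying assignment: a=1, c=1, d=0.

Satisfiable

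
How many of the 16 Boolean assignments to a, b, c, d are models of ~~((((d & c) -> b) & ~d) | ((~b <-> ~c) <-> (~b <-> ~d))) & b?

Initial set: {(~~((((d & c) -> b) & ~d) | ((~b <-> ~c) <-> (~b <-> ~d))) & b)}.
(~~((((d & c) -> b) & ~d) | ((~b <-> ~c) <-> (~b <-> ~d))) & b): α-rule — add ~~((((d & c) -> b) & ~d) | ((~b <-> ~c) <-> (~b <-> ~d))), b.
~~((((d & c) -> b) & ~d) | ((~b <-> ~c) <-> (~b <-> ~d))): drop double negation, giving ((((d & c) -> b) & ~d) | ((~b <-> ~c) <-> (~b <-> ~d))).
((((d & c) -> b) & ~d) | ((~b <-> ~c) <-> (~b <-> ~d))): β-rule — branch into (((d & c) -> b) & ~d)  //  ((~b <-> ~c) <-> (~b <-> ~d)).
  branch 1 (add (((d & c) -> b) & ~d)):
    (((d & c) -> b) & ~d): α-rule — add ((d & c) -> b), ~d.
    ((d & c) -> b): β-rule — branch into ~(d & c)  //  b.
      branch 1.1 (add ~(d & c)):
        ~(d & c): β-rule — branch into ~d  //  ~c.
          branch 1.1.1 (add ~d):
            ○ open, literals {b=true, d=false}.
          branch 1.1.2 (add ~c):
            ○ open, literals {b=true, c=false, d=false}.
      branch 1.2 (add b):
        ○ open, literals {b=true, d=false}.
  branch 2 (add ((~b <-> ~c) <-> (~b <-> ~d))):
    ((~b <-> ~c) <-> (~b <-> ~d)): β-rule — branch into (~b <-> ~c), (~b <-> ~d)  //  ~(~b <-> ~c), ~(~b <-> ~d).
      branch 2.1 (add (~b <-> ~c), (~b <-> ~d)):
        (~b <-> ~c): β-rule — branch into ~b, ~c  //  ~~b, ~~c.
          branch 2.1.1 (add ~b, ~c):
            × closes — contains both b and ~b.
          branch 2.1.2 (add ~~b, ~~c):
            (~b <-> ~d): β-rule — branch into ~b, ~d  //  ~~b, ~~d.
              branch 2.1.2.1 (add ~b, ~d):
                × closes — contains both b and ~b.
              branch 2.1.2.2 (add ~~b, ~~d):
                ○ open, literals {b=true, c=true, d=true}.
      branch 2.2 (add ~(~b <-> ~c), ~(~b <-> ~d)):
        ~(~b <-> ~c): β-rule — branch into ~b, ~~c  //  ~~b, ~c.
          branch 2.2.1 (add ~b, ~~c):
            × closes — contains both b and ~b.
          branch 2.2.2 (add ~~b, ~c):
            ~(~b <-> ~d): β-rule — branch into ~b, ~~d  //  ~~b, ~d.
              branch 2.2.2.1 (add ~b, ~~d):
                × closes — contains both b and ~b.
              branch 2.2.2.2 (add ~~b, ~d):
                ○ open, literals {b=true, c=false, d=false}.
4 branches closed, 5 open.
Each open branch fixes some atoms; the unmentioned ones are free. Counting distinct full assignments: branch {b=true, d=false} (a, c) contributes 4 new; branch {b=true, c=false, d=false} (a) contributes 0 new; branch {b=true, d=false} (a, c) contributes 0 new; branch {b=true, c=true, d=true} (a) contributes 2 new; branch {b=true, c=false, d=false} (a) contributes 0 new. Total: 6.

6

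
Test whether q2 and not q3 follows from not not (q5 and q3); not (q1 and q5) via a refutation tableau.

No

Initial set: {not not (q5 and q3); not (q1 and q5); not (q2 and not q3)}.
not not (q5 and q3): drop double negation, giving (q5 and q3).
(q5 and q3): α-rule — add q5, q3.
not (q1 and q5): β-rule — branch into not q1  //  not q5.
  branch 1 (add not q1):
    not (q2 and not q3): β-rule — branch into not q2  //  not not q3.
      branch 1.1 (add not q2):
        ○ open, literals {q1=false, q2=false, q3=true, q5=true}.
      branch 1.2 (add not not q3):
        ○ open, literals {q1=false, q3=true, q5=true}.
  branch 2 (add not q5):
    × closes — contains both q5 and not q5.
1 branch closed, 2 open.
An open branch gives a countermodel: q1=false, q2=false, q3=true, q5=true (unmentioned atoms arbitrary); the premises hold there but the conclusion fails.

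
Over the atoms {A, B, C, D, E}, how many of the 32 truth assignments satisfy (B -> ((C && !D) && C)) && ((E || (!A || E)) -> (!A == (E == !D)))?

Initial set: {T ((B -> ((C && !D) && C)) && ((E || (!A || E)) -> (!A == (E == !D))))}.
T ((B -> ((C && !D) && C)) && ((E || (!A || E)) -> (!A == (E == !D)))): α-rule — add T (B -> ((C && !D) && C)), T ((E || (!A || E)) -> (!A == (E == !D))).
T (B -> ((C && !D) && C)): β-rule — branch into F B  //  T ((C && !D) && C).
  branch 1 (add F B):
    T ((E || (!A || E)) -> (!A == (E == !D))): β-rule — branch into F (E || (!A || E))  //  T (!A == (E == !D)).
      branch 1.1 (add F (E || (!A || E))):
        F (E || (!A || E)): α-rule — add F E, F (!A || E).
        F (!A || E): α-rule — add F !A, F E.
        ○ open, literals {A=1, B=0, E=0}.
      branch 1.2 (add T (!A == (E == !D))):
        T (!A == (E == !D)): β-rule — branch into T !A, T (E == !D)  //  F !A, F (E == !D).
          branch 1.2.1 (add T !A, T (E == !D)):
            T (E == !D): β-rule — branch into T E, T !D  //  F E, F !D.
              branch 1.2.1.1 (add T E, T !D):
                ○ open, literals {A=0, B=0, D=0, E=1}.
              branch 1.2.1.2 (add F E, F !D):
                ○ open, literals {A=0, B=0, D=1, E=0}.
          branch 1.2.2 (add F !A, F (E == !D)):
            F (E == !D): β-rule — branch into T E, F !D  //  F E, T !D.
              branch 1.2.2.1 (add T E, F !D):
                ○ open, literals {A=1, B=0, D=1, E=1}.
              branch 1.2.2.2 (add F E, T !D):
                ○ open, literals {A=1, B=0, D=0, E=0}.
  branch 2 (add T ((C && !D) && C)):
    T ((C && !D) && C): α-rule — add T (C && !D), T C.
    T (C && !D): α-rule — add T C, T !D.
    T ((E || (!A || E)) -> (!A == (E == !D))): β-rule — branch into F (E || (!A || E))  //  T (!A == (E == !D)).
      branch 2.1 (add F (E || (!A || E))):
        F (E || (!A || E)): α-rule — add F E, F (!A || E).
        F (!A || E): α-rule — add F !A, F E.
        ○ open, literals {A=1, C=1, D=0, E=0}.
      branch 2.2 (add T (!A == (E == !D))):
        T (!A == (E == !D)): β-rule — branch into T !A, T (E == !D)  //  F !A, F (E == !D).
          branch 2.2.1 (add T !A, T (E == !D)):
            T (E == !D): β-rule — branch into T E, T !D  //  F E, F !D.
              branch 2.2.1.1 (add T E, T !D):
                ○ open, literals {A=0, C=1, D=0, E=1}.
              branch 2.2.1.2 (add F E, F !D):
                × closes — contains both D and !D.
          branch 2.2.2 (add F !A, F (E == !D)):
            F (E == !D): β-rule — branch into T E, F !D  //  F E, T !D.
              branch 2.2.2.1 (add T E, F !D):
                × closes — contains both D and !D.
              branch 2.2.2.2 (add F E, T !D):
                ○ open, literals {A=1, C=1, D=0, E=0}.
2 branches closed, 8 open.
Each open branch fixes some atoms; the unmentioned ones are free. Counting distinct full assignments: branch {A=1, B=0, E=0} (C, D) contributes 4 new; branch {A=0, B=0, D=0, E=1} (C) contributes 2 new; branch {A=0, B=0, D=1, E=0} (C) contributes 2 new; branch {A=1, B=0, D=1, E=1} (C) contributes 2 new; branch {A=1, B=0, D=0, E=0} (C) contributes 0 new; branch {A=1, C=1, D=0, E=0} (B) contributes 1 new; branch {A=0, C=1, D=0, E=1} (B) contributes 1 new; branch {A=1, C=1, D=0, E=0} (B) contributes 0 new. Total: 12.

12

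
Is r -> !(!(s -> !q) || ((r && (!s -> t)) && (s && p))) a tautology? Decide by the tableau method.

Assume the negation and expand:
Initial set: {F (r -> !(!(s -> !q) || ((r && (!s -> t)) && (s && p))))}.
F (r -> !(!(s -> !q) || ((r && (!s -> t)) && (s && p)))): α-rule — add T r, F !(!(s -> !q) || ((r && (!s -> t)) && (s && p))).
F !(!(s -> !q) || ((r && (!s -> t)) && (s && p))): β-rule — branch into T !(s -> !q)  //  T ((r && (!s -> t)) && (s && p)).
  branch 1 (add T !(s -> !q)):
    T !(s -> !q): α-rule — add T s, F !q.
    ○ open, literals {q=1, r=1, s=1}.
  branch 2 (add T ((r && (!s -> t)) && (s && p))):
    T ((r && (!s -> t)) && (s && p)): α-rule — add T (r && (!s -> t)), T (s && p).
    T (r && (!s -> t)): α-rule — add T r, T (!s -> t).
    T (s && p): α-rule — add T s, T p.
    T (!s -> t): β-rule — branch into F !s  //  T t.
      branch 2.1 (add F !s):
        ○ open, literals {p=1, r=1, s=1}.
      branch 2.2 (add T t):
        ○ open, literals {p=1, r=1, s=1, t=1}.
0 branches closed, 3 open.
An open branch gives a countermodel: q=1, r=1, s=1 (unmentioned atoms arbitrary); under it the original formula is false.

Not valid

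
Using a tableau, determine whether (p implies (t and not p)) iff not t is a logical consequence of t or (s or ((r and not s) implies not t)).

Initial set: {(t or (s or ((r and not s) implies not t))); not ((p implies (t and not p)) iff not t)}.
(t or (s or ((r and not s) implies not t))): β-rule — branch into t  //  (s or ((r and not s) implies not t)).
  branch 1 (add t):
    not ((p implies (t and not p)) iff not t): β-rule — branch into (p implies (t and not p)), not not t  //  not (p implies (t and not p)), not t.
      branch 1.1 (add (p implies (t and not p)), not not t):
        (p implies (t and not p)): β-rule — branch into not p  //  (t and not p).
          branch 1.1.1 (add not p):
            ○ open, literals {p=0, t=1}.
          branch 1.1.2 (add (t and not p)):
            (t and not p): α-rule — add t, not p.
            ○ open, literals {p=0, t=1}.
      branch 1.2 (add not (p implies (t and not p)), not t):
        × closes — contains both t and not t.
  branch 2 (add (s or ((r and not s) implies not t))):
    not ((p implies (t and not p)) iff not t): β-rule — branch into (p implies (t and not p)), not not t  //  not (p implies (t and not p)), not t.
      branch 2.1 (add (p implies (t and not p)), not not t):
        (s or ((r and not s) implies not t)): β-rule — branch into s  //  ((r and not s) implies not t).
          branch 2.1.1 (add s):
            (p implies (t and not p)): β-rule — branch into not p  //  (t and not p).
              branch 2.1.1.1 (add not p):
                ○ open, literals {p=0, s=1, t=1}.
              branch 2.1.1.2 (add (t and not p)):
                (t and not p): α-rule — add t, not p.
                ○ open, literals {p=0, s=1, t=1}.
          branch 2.1.2 (add ((r and not s) implies not t)):
            (p implies (t and not p)): β-rule — branch into not p  //  (t and not p).
              branch 2.1.2.1 (add not p):
                ((r and not s) implies not t): β-rule — branch into not (r and not s)  //  not t.
                  branch 2.1.2.1.1 (add not (r and not s)):
                    not (r and not s): β-rule — branch into not r  //  not not s.
                      branch 2.1.2.1.1.1 (add not r):
                        ○ open, literals {p=0, r=0, t=1}.
                      branch 2.1.2.1.1.2 (add not not s):
                        ○ open, literals {p=0, s=1, t=1}.
                  branch 2.1.2.1.2 (add not t):
                    × closes — contains both t and not t.
              branch 2.1.2.2 (add (t and not p)):
                (t and not p): α-rule — add t, not p.
                ((r and not s) implies not t): β-rule — branch into not (r and not s)  //  not t.
                  branch 2.1.2.2.1 (add not (r and not s)):
                    not (r and not s): β-rule — branch into not r  //  not not s.
                      branch 2.1.2.2.1.1 (add not r):
                        ○ open, literals {p=0, r=0, t=1}.
                      branch 2.1.2.2.1.2 (add not not s):
                        ○ open, literals {p=0, s=1, t=1}.
                  branch 2.1.2.2.2 (add not t):
                    × closes — contains both t and not t.
      branch 2.2 (add not (p implies (t and not p)), not t):
        not (p implies (t and not p)): α-rule — add p, not (t and not p).
        (s or ((r and not s) implies not t)): β-rule — branch into s  //  ((r and not s) implies not t).
          branch 2.2.1 (add s):
            not (t and not p): β-rule — branch into not t  //  not not p.
              branch 2.2.1.1 (add not t):
                ○ open, literals {p=1, s=1, t=0}.
              branch 2.2.1.2 (add not not p):
                ○ open, literals {p=1, s=1, t=0}.
          branch 2.2.2 (add ((r and not s) implies not t)):
            not (t and not p): β-rule — branch into not t  //  not not p.
              branch 2.2.2.1 (add not t):
                ((r and not s) implies not t): β-rule — branch into not (r and not s)  //  not t.
                  branch 2.2.2.1.1 (add not (r and not s)):
                    not (r and not s): β-rule — branch into not r  //  not not s.
                      branch 2.2.2.1.1.1 (add not r):
                        ○ open, literals {p=1, r=0, t=0}.
                      branch 2.2.2.1.1.2 (add not not s):
                        ○ open, literals {p=1, s=1, t=0}.
                  branch 2.2.2.1.2 (add not t):
                    ○ open, literals {p=1, t=0}.
              branch 2.2.2.2 (add not not p):
                ((r and not s) implies not t): β-rule — branch into not (r and not s)  //  not t.
                  branch 2.2.2.2.1 (add not (r and not s)):
                    not (r and not s): β-rule — branch into not r  //  not not s.
                      branch 2.2.2.2.1.1 (add not r):
                        ○ open, literals {p=1, r=0, t=0}.
                      branch 2.2.2.2.1.2 (add not not s):
                        ○ open, literals {p=1, s=1, t=0}.
                  branch 2.2.2.2.2 (add not t):
                    ○ open, literals {p=1, t=0}.
3 branches closed, 16 open.
An open branch gives a countermodel: p=0, t=1 (unmentioned atoms arbitrary); the premises hold there but the conclusion fails.

No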